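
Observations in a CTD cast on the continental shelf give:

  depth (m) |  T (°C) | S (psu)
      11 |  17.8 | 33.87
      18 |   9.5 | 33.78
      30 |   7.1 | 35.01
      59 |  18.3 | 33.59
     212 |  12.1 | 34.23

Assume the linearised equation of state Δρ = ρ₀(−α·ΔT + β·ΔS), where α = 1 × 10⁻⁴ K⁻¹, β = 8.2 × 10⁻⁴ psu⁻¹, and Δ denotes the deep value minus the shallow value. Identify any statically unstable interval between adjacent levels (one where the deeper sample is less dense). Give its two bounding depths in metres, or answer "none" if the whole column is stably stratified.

30–59 m

Evaluate Δρ/ρ₀ = −αΔT + βΔS across each adjacent pair:
  11–18 m: −αΔT+βΔS = −(1 × 10⁻⁴)(-8.3)+(8.2 × 10⁻⁴)(-0.09) = 7.6 × 10⁻⁴ → stable
  18–30 m: −αΔT+βΔS = −(1 × 10⁻⁴)(-2.4)+(8.2 × 10⁻⁴)(+1.23) = 1.2 × 10⁻³ → stable
  30–59 m: −αΔT+βΔS = −(1 × 10⁻⁴)(+11.2)+(8.2 × 10⁻⁴)(-1.42) = -2.3 × 10⁻³ → UNSTABLE
  59–212 m: −αΔT+βΔS = −(1 × 10⁻⁴)(-6.2)+(8.2 × 10⁻⁴)(+0.64) = 1.1 × 10⁻³ → stable
The 30–59 m interval has Δρ < 0: lighter water underlies denser water.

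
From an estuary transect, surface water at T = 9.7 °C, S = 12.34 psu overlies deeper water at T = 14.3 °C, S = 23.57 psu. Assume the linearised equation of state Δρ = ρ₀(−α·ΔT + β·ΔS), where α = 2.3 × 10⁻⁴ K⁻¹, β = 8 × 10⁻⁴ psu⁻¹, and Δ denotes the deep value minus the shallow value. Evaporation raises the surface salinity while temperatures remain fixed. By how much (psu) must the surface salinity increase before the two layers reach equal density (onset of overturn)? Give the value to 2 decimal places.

Neutral buoyancy requires −α(T_deep − T_surf) + β(S_deep − S_surf′) = 0.
S_surf′ = S_deep − (α/β)·ΔT = 23.57 − (2.3 × 10⁻⁴/8 × 10⁻⁴)·(+4.6) = 22.2475 psu.
Increase required: 22.2475 − 12.34 = 9.9075 psu.

9.91 psu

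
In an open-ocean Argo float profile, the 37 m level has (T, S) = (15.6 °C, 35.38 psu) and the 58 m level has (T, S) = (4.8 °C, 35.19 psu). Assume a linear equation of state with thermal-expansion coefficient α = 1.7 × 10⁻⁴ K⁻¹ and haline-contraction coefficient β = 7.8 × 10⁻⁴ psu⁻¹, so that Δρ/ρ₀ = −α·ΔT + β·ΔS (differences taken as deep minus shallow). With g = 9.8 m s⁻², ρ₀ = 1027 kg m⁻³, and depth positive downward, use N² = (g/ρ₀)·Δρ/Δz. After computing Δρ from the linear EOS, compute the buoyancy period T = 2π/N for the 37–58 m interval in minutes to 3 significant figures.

3.73 min

ΔT = -10.8 K, ΔS = -0.19 psu (deep − shallow).
Δρ/ρ₀ = −αΔT + βΔS = 1.836 × 10⁻³ − 1.482 × 10⁻⁴ = 1.6878 × 10⁻³, so Δρ ≈ 1.733 kg m⁻³.
N² = (g/ρ₀)·Δρ/Δz = g·(Δρ/ρ₀)/Δz = 9.8 × 1.6878 × 10⁻³ / 21 = 7.8764 × 10⁻⁴ s⁻².
N = √(7.8764 × 10⁻⁴) = 0.028065 rad s⁻¹ → T = 2π/N = 223.88 s = 3.7313 min ≈ 3.73 min.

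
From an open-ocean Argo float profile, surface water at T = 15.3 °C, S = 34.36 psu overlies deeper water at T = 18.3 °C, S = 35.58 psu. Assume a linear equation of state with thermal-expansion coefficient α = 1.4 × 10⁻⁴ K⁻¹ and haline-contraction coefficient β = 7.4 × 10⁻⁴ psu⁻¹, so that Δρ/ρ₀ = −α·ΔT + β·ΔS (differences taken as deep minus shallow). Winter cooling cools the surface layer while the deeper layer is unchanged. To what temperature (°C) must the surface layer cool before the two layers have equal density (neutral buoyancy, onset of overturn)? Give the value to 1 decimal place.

11.9 °C

Neutral buoyancy requires Δρ = 0, i.e. −α(T_deep − T_surf′) + β(S_deep − S_surf) = 0.
T_surf′ = T_deep − (β/α)·ΔS = 18.3 − (7.4 × 10⁻⁴/1.4 × 10⁻⁴)·(+1.22) = 11.851 °C.
Cooling required: 15.3 − (11.851) = 3.449 °C.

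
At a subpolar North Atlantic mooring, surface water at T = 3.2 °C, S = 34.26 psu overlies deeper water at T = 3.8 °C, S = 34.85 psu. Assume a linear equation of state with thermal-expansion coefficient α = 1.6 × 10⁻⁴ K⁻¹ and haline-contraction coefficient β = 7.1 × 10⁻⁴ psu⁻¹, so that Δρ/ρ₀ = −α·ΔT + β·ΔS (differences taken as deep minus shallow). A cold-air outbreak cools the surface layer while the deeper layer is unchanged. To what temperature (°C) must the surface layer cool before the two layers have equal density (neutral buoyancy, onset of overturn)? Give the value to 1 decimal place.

Neutral buoyancy requires Δρ = 0, i.e. −α(T_deep − T_surf′) + β(S_deep − S_surf) = 0.
T_surf′ = T_deep − (β/α)·ΔS = 3.8 − (7.1 × 10⁻⁴/1.6 × 10⁻⁴)·(+0.59) = 1.182 °C.
Cooling required: 3.2 − (1.182) = 2.018 °C.

1.2 °C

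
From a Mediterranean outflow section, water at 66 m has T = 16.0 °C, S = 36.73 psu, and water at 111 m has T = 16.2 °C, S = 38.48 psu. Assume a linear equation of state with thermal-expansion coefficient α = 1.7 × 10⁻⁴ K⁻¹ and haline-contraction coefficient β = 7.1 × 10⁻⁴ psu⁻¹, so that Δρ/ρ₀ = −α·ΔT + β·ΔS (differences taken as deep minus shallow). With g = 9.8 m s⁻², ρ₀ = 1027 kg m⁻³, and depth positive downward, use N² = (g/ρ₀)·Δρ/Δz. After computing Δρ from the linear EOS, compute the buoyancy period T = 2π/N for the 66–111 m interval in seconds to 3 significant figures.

ΔT = +0.2 K, ΔS = +1.75 psu (deep − shallow).
Δρ/ρ₀ = −αΔT + βΔS = -3.40 × 10⁻⁵ + 1.2425 × 10⁻³ = 1.2085 × 10⁻³, so Δρ ≈ 1.241 kg m⁻³.
N² = (g/ρ₀)·Δρ/Δz = g·(Δρ/ρ₀)/Δz = 9.8 × 1.2085 × 10⁻³ / 45 = 2.6318 × 10⁻⁴ s⁻².
N = √(2.6318 × 10⁻⁴) = 0.016223 rad s⁻¹ → T = 2π/N = 387.30 s ≈ 387 s.

387 s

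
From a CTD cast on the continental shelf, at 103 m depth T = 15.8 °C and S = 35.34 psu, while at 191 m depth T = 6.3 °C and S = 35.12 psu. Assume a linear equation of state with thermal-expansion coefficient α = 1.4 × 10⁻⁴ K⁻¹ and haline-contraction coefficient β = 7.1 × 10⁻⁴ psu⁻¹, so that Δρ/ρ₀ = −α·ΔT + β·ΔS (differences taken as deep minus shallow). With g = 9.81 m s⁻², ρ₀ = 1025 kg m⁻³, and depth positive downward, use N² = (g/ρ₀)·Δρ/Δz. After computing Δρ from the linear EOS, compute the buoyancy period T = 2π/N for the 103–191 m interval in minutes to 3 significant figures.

ΔT = -9.5 K, ΔS = -0.22 psu (deep − shallow).
Δρ/ρ₀ = −αΔT + βΔS = 1.33 × 10⁻³ − 1.562 × 10⁻⁴ = 1.1738 × 10⁻³, so Δρ ≈ 1.203 kg m⁻³.
N² = (g/ρ₀)·Δρ/Δz = g·(Δρ/ρ₀)/Δz = 9.81 × 1.1738 × 10⁻³ / 88 = 1.3085 × 10⁻⁴ s⁻².
N = √(1.3085 × 10⁻⁴) = 0.011439 rad s⁻¹ → T = 2π/N = 549.28 s = 9.1547 min ≈ 9.15 min.

9.15 min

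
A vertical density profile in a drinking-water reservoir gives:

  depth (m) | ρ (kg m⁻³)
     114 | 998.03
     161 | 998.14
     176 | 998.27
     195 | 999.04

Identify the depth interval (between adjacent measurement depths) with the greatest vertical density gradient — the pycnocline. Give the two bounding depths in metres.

176–195 m

Compute the density gradient over each adjacent pair:
  114–161 m: Δρ/Δz = 0.11/47 = 2.3 × 10⁻³ kg m⁻⁴
  161–176 m: Δρ/Δz = 0.13/15 = 8.7 × 10⁻³ kg m⁻⁴
  176–195 m: Δρ/Δz = 0.77/19 = 0.041 kg m⁻⁴
The largest gradient is in the 176–195 m interval — the pycnocline.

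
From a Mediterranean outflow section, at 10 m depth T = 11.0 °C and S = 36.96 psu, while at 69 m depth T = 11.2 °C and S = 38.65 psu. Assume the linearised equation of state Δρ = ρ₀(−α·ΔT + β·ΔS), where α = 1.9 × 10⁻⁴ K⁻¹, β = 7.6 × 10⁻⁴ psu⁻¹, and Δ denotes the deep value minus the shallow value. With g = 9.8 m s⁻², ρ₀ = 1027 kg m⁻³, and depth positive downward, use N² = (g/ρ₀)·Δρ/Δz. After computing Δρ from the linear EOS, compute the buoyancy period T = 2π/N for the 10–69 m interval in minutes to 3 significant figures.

ΔT = +0.2 K, ΔS = +1.69 psu (deep − shallow).
Δρ/ρ₀ = −αΔT + βΔS = -3.80 × 10⁻⁵ + 1.2844 × 10⁻³ = 1.2464 × 10⁻³, so Δρ ≈ 1.280 kg m⁻³.
N² = (g/ρ₀)·Δρ/Δz = g·(Δρ/ρ₀)/Δz = 9.8 × 1.2464 × 10⁻³ / 59 = 2.0703 × 10⁻⁴ s⁻².
N = √(2.0703 × 10⁻⁴) = 0.014389 rad s⁻¹ → T = 2π/N = 436.67 s = 7.2778 min ≈ 7.28 min.

7.28 min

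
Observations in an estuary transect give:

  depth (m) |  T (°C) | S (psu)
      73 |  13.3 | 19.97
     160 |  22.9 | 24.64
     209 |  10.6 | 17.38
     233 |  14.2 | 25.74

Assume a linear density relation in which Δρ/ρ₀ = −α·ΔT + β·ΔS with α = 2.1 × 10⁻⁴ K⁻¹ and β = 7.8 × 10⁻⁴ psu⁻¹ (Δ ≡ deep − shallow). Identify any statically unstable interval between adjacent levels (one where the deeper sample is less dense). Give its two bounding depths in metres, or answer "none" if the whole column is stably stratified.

Evaluate Δρ/ρ₀ = −αΔT + βΔS across each adjacent pair:
  73–160 m: −αΔT+βΔS = −(2.1 × 10⁻⁴)(+9.6)+(7.8 × 10⁻⁴)(+4.67) = 1.6 × 10⁻³ → stable
  160–209 m: −αΔT+βΔS = −(2.1 × 10⁻⁴)(-12.3)+(7.8 × 10⁻⁴)(-7.26) = -3.1 × 10⁻³ → UNSTABLE
  209–233 m: −αΔT+βΔS = −(2.1 × 10⁻⁴)(+3.6)+(7.8 × 10⁻⁴)(+8.36) = 5.8 × 10⁻³ → stable
The 160–209 m interval has Δρ < 0: lighter water underlies denser water.

160–209 m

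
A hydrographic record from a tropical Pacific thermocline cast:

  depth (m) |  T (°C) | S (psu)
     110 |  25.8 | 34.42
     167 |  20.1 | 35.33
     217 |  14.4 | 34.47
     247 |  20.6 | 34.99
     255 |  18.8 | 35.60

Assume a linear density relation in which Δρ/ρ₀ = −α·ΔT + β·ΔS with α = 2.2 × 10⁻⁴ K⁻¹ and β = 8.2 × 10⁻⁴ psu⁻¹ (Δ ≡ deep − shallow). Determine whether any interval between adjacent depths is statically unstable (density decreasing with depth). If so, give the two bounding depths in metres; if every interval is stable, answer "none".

Evaluate Δρ/ρ₀ = −αΔT + βΔS across each adjacent pair:
  110–167 m: −αΔT+βΔS = −(2.2 × 10⁻⁴)(-5.7)+(8.2 × 10⁻⁴)(+0.91) = 2.0 × 10⁻³ → stable
  167–217 m: −αΔT+βΔS = −(2.2 × 10⁻⁴)(-5.7)+(8.2 × 10⁻⁴)(-0.86) = 5.5 × 10⁻⁴ → stable
  217–247 m: −αΔT+βΔS = −(2.2 × 10⁻⁴)(+6.2)+(8.2 × 10⁻⁴)(+0.52) = -9.4 × 10⁻⁴ → UNSTABLE
  247–255 m: −αΔT+βΔS = −(2.2 × 10⁻⁴)(-1.8)+(8.2 × 10⁻⁴)(+0.61) = 9.0 × 10⁻⁴ → stable
The 217–247 m interval has Δρ < 0: lighter water underlies denser water.

217–247 m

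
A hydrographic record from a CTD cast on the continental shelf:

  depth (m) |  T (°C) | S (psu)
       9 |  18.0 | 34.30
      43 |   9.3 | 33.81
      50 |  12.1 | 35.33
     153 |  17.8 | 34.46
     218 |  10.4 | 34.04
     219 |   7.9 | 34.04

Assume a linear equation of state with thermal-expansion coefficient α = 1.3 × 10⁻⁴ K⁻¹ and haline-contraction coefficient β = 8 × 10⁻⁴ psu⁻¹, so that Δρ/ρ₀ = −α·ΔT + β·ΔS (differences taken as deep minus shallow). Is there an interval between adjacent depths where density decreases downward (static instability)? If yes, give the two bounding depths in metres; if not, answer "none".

50–153 m

Evaluate Δρ/ρ₀ = −αΔT + βΔS across each adjacent pair:
  9–43 m: −αΔT+βΔS = −(1.3 × 10⁻⁴)(-8.7)+(8 × 10⁻⁴)(-0.49) = 7.4 × 10⁻⁴ → stable
  43–50 m: −αΔT+βΔS = −(1.3 × 10⁻⁴)(+2.8)+(8 × 10⁻⁴)(+1.52) = 8.5 × 10⁻⁴ → stable
  50–153 m: −αΔT+βΔS = −(1.3 × 10⁻⁴)(+5.7)+(8 × 10⁻⁴)(-0.87) = -1.4 × 10⁻³ → UNSTABLE
  153–218 m: −αΔT+βΔS = −(1.3 × 10⁻⁴)(-7.4)+(8 × 10⁻⁴)(-0.42) = 6.3 × 10⁻⁴ → stable
  218–219 m: −αΔT+βΔS = −(1.3 × 10⁻⁴)(-2.5)+(8 × 10⁻⁴)(+0.00) = 3.2 × 10⁻⁴ → stable
The 50–153 m interval has Δρ < 0: lighter water underlies denser water.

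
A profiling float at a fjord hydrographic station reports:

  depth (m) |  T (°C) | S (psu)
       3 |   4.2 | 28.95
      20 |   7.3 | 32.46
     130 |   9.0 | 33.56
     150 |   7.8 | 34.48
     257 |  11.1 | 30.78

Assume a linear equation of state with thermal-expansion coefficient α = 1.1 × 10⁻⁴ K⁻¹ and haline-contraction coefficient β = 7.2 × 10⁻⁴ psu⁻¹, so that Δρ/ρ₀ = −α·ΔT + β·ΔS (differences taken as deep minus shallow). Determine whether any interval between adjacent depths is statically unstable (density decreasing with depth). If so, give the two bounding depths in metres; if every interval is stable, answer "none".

150–257 m

Evaluate Δρ/ρ₀ = −αΔT + βΔS across each adjacent pair:
  3–20 m: −αΔT+βΔS = −(1.1 × 10⁻⁴)(+3.1)+(7.2 × 10⁻⁴)(+3.51) = 2.2 × 10⁻³ → stable
  20–130 m: −αΔT+βΔS = −(1.1 × 10⁻⁴)(+1.7)+(7.2 × 10⁻⁴)(+1.10) = 6.1 × 10⁻⁴ → stable
  130–150 m: −αΔT+βΔS = −(1.1 × 10⁻⁴)(-1.2)+(7.2 × 10⁻⁴)(+0.92) = 7.9 × 10⁻⁴ → stable
  150–257 m: −αΔT+βΔS = −(1.1 × 10⁻⁴)(+3.3)+(7.2 × 10⁻⁴)(-3.70) = -3.0 × 10⁻³ → UNSTABLE
The 150–257 m interval has Δρ < 0: lighter water underlies denser water.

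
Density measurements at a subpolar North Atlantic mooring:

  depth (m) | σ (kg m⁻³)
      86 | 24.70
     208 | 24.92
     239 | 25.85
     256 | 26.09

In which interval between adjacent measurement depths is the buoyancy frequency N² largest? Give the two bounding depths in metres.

208–239 m

Compute the density gradient over each adjacent pair:
  86–208 m: Δρ/Δz = 0.22/122 = 1.8 × 10⁻³ kg m⁻⁴
  208–239 m: Δρ/Δz = 0.93/31 = 0.030 kg m⁻⁴
  239–256 m: Δρ/Δz = 0.24/17 = 0.014 kg m⁻⁴
The largest gradient is in the 208–239 m interval — the pycnocline.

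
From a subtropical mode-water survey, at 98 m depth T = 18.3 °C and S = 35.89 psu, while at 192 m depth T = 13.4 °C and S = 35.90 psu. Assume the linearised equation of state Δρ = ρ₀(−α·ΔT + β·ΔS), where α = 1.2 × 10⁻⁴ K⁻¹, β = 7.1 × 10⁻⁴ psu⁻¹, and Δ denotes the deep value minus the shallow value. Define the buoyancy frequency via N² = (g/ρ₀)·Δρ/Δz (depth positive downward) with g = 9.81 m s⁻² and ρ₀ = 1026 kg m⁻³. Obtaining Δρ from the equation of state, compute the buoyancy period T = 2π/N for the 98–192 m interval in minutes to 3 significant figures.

13.3 min

ΔT = -4.9 K, ΔS = +0.01 psu (deep − shallow).
Δρ/ρ₀ = −αΔT + βΔS = 5.88 × 10⁻⁴ + 7.10 × 10⁻⁶ = 5.951 × 10⁻⁴, so Δρ ≈ 0.6106 kg m⁻³.
N² = (g/ρ₀)·Δρ/Δz = g·(Δρ/ρ₀)/Δz = 9.81 × 5.951 × 10⁻⁴ / 94 = 6.2106 × 10⁻⁵ s⁻².
N = √(6.2106 × 10⁻⁵) = 7.8807 × 10⁻³ rad s⁻¹ → T = 2π/N = 797.29 s = 13.288 min ≈ 13.3 min.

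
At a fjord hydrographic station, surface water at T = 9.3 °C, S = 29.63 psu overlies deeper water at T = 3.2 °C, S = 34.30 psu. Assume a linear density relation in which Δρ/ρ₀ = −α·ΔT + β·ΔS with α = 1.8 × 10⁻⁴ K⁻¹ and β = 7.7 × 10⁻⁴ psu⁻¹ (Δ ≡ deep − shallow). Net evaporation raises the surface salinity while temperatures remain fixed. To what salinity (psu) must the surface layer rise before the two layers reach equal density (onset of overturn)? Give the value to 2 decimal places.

Neutral buoyancy requires −α(T_deep − T_surf) + β(S_deep − S_surf′) = 0.
S_surf′ = S_deep − (α/β)·ΔT = 34.30 − (1.8 × 10⁻⁴/7.7 × 10⁻⁴)·(-6.1) = 35.7260 psu.
Increase required: 35.7260 − 29.63 = 6.0960 psu.

35.73 psu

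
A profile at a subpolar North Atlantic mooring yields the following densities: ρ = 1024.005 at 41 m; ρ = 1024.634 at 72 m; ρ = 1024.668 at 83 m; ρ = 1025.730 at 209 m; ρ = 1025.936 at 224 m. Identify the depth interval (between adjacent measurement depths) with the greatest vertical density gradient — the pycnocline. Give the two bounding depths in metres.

41–72 m

Compute the density gradient over each adjacent pair:
  41–72 m: Δρ/Δz = 0.629/31 = 0.020 kg m⁻⁴
  72–83 m: Δρ/Δz = 0.034/11 = 3.1 × 10⁻³ kg m⁻⁴
  83–209 m: Δρ/Δz = 1.062/126 = 8.4 × 10⁻³ kg m⁻⁴
  209–224 m: Δρ/Δz = 0.206/15 = 0.014 kg m⁻⁴
The largest gradient is in the 41–72 m interval — the pycnocline.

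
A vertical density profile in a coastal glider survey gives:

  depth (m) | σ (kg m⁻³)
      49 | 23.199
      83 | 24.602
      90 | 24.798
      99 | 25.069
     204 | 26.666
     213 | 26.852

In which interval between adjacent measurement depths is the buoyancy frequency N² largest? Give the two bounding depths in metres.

49–83 m

Compute the density gradient over each adjacent pair:
  49–83 m: Δρ/Δz = 1.403/34 = 0.041 kg m⁻⁴
  83–90 m: Δρ/Δz = 0.196/7 = 0.028 kg m⁻⁴
  90–99 m: Δρ/Δz = 0.271/9 = 0.030 kg m⁻⁴
  99–204 m: Δρ/Δz = 1.597/105 = 0.015 kg m⁻⁴
  204–213 m: Δρ/Δz = 0.186/9 = 0.021 kg m⁻⁴
The largest gradient is in the 49–83 m interval — the pycnocline.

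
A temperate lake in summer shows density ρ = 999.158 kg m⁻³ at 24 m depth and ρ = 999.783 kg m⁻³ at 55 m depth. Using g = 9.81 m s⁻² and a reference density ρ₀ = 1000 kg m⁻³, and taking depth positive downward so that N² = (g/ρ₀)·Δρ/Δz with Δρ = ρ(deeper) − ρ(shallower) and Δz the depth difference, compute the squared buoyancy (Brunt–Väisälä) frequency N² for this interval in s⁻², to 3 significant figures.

1.98 × 10⁻⁴ s⁻²

Δρ = 999.783 − 999.158 = 0.625 kg m⁻³ over Δz = 55 − 24 = 31 m.
N² = (9.81/1000) × (0.625/31) = 1.9778 × 10⁻⁴ s⁻² ≈ 1.98 × 10⁻⁴ s⁻².
Since Δρ > 0 the layer is stably stratified.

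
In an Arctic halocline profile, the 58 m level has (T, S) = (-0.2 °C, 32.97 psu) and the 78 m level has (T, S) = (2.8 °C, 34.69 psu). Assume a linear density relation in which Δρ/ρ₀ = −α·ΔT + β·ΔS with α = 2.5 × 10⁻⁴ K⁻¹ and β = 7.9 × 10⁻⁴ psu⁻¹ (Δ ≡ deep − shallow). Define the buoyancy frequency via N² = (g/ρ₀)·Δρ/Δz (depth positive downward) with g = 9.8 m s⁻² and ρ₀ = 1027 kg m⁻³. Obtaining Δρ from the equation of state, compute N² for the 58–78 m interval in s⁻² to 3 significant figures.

2.98 × 10⁻⁴ s⁻²

ΔT = +3.0 K, ΔS = +1.72 psu (deep − shallow).
Δρ/ρ₀ = −αΔT + βΔS = -7.50 × 10⁻⁴ + 1.3588 × 10⁻³ = 6.088 × 10⁻⁴, so Δρ ≈ 0.6252 kg m⁻³.
N² = (g/ρ₀)·Δρ/Δz = g·(Δρ/ρ₀)/Δz = 9.8 × 6.088 × 10⁻⁴ / 20 = 2.9831 × 10⁻⁴ s⁻² ≈ 2.98 × 10⁻⁴ s⁻².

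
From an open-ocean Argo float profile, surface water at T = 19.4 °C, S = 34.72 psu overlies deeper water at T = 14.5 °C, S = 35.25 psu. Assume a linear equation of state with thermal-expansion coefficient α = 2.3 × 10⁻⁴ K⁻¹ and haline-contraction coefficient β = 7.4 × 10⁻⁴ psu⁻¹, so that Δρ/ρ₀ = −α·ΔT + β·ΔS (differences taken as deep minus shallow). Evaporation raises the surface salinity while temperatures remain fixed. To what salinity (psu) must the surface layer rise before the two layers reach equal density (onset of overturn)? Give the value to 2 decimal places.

36.77 psu

Neutral buoyancy requires −α(T_deep − T_surf) + β(S_deep − S_surf′) = 0.
S_surf′ = S_deep − (α/β)·ΔT = 35.25 − (2.3 × 10⁻⁴/7.4 × 10⁻⁴)·(-4.9) = 36.7730 psu.
Increase required: 36.7730 − 34.72 = 2.0530 psu.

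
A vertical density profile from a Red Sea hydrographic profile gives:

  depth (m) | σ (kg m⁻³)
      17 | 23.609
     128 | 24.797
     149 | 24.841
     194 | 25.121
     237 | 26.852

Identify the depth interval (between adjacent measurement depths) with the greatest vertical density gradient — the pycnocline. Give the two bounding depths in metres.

194–237 m

Compute the density gradient over each adjacent pair:
  17–128 m: Δρ/Δz = 1.188/111 = 0.011 kg m⁻⁴
  128–149 m: Δρ/Δz = 0.044/21 = 2.1 × 10⁻³ kg m⁻⁴
  149–194 m: Δρ/Δz = 0.280/45 = 6.2 × 10⁻³ kg m⁻⁴
  194–237 m: Δρ/Δz = 1.731/43 = 0.040 kg m⁻⁴
The largest gradient is in the 194–237 m interval — the pycnocline.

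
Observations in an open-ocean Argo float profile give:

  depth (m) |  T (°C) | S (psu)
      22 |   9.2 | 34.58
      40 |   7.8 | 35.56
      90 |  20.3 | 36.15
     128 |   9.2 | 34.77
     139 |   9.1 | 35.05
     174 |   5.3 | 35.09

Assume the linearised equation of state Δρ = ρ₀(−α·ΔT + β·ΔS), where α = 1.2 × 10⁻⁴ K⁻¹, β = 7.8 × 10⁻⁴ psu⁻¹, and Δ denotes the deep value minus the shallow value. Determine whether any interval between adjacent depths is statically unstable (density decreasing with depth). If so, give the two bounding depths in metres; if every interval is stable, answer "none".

Evaluate Δρ/ρ₀ = −αΔT + βΔS across each adjacent pair:
  22–40 m: −αΔT+βΔS = −(1.2 × 10⁻⁴)(-1.4)+(7.8 × 10⁻⁴)(+0.98) = 9.3 × 10⁻⁴ → stable
  40–90 m: −αΔT+βΔS = −(1.2 × 10⁻⁴)(+12.5)+(7.8 × 10⁻⁴)(+0.59) = -1.0 × 10⁻³ → UNSTABLE
  90–128 m: −αΔT+βΔS = −(1.2 × 10⁻⁴)(-11.1)+(7.8 × 10⁻⁴)(-1.38) = 2.6 × 10⁻⁴ → stable
  128–139 m: −αΔT+βΔS = −(1.2 × 10⁻⁴)(-0.1)+(7.8 × 10⁻⁴)(+0.28) = 2.3 × 10⁻⁴ → stable
  139–174 m: −αΔT+βΔS = −(1.2 × 10⁻⁴)(-3.8)+(7.8 × 10⁻⁴)(+0.04) = 4.9 × 10⁻⁴ → stable
The 40–90 m interval has Δρ < 0: lighter water underlies denser water.

40–90 m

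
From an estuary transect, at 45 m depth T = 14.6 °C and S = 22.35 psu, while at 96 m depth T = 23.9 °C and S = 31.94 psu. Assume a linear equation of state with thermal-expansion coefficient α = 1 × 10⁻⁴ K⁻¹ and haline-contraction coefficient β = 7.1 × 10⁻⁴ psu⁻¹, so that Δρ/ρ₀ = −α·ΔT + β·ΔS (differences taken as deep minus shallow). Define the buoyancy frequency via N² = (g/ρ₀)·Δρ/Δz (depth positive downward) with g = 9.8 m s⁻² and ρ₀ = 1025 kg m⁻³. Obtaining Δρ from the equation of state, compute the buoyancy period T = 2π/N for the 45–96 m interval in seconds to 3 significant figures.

ΔT = +9.3 K, ΔS = +9.59 psu (deep − shallow).
Δρ/ρ₀ = −αΔT + βΔS = -9.30 × 10⁻⁴ + 6.8089 × 10⁻³ = 5.8789 × 10⁻³, so Δρ ≈ 6.026 kg m⁻³.
N² = (g/ρ₀)·Δρ/Δz = g·(Δρ/ρ₀)/Δz = 9.8 × 5.8789 × 10⁻³ / 51 = 1.1297 × 10⁻³ s⁻².
N = √(1.1297 × 10⁻³) = 0.033611 rad s⁻¹ → T = 2π/N = 186.94 s ≈ 187 s.

187 s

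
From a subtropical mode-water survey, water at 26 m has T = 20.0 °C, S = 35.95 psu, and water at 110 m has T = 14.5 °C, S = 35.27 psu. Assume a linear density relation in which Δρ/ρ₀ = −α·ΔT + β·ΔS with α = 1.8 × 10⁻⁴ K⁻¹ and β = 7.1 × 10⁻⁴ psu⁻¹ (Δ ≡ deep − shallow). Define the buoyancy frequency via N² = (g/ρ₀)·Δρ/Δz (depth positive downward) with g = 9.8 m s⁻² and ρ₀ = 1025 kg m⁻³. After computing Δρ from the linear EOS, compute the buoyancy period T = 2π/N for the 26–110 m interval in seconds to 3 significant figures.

ΔT = -5.5 K, ΔS = -0.68 psu (deep − shallow).
Δρ/ρ₀ = −αΔT + βΔS = 9.90 × 10⁻⁴ − 4.828 × 10⁻⁴ = 5.072 × 10⁻⁴, so Δρ ≈ 0.5199 kg m⁻³.
N² = (g/ρ₀)·Δρ/Δz = g·(Δρ/ρ₀)/Δz = 9.8 × 5.072 × 10⁻⁴ / 84 = 5.9173 × 10⁻⁵ s⁻².
N = √(5.9173 × 10⁻⁵) = 7.6924 × 10⁻³ rad s⁻¹ → T = 2π/N = 816.80 s ≈ 817 s.

817 s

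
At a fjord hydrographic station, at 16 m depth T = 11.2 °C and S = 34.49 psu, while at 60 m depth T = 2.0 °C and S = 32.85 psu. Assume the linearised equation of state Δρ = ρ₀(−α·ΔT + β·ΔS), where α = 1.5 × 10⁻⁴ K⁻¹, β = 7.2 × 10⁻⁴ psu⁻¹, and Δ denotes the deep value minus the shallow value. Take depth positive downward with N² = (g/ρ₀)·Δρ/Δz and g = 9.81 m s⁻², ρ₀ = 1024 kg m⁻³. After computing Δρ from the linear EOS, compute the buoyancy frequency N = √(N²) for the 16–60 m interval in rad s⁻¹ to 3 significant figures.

6.66 × 10⁻³ rad s⁻¹

ΔT = -9.2 K, ΔS = -1.64 psu (deep − shallow).
Δρ/ρ₀ = −αΔT + βΔS = 1.38 × 10⁻³ − 1.1808 × 10⁻³ = 1.992 × 10⁻⁴, so Δρ ≈ 0.2040 kg m⁻³.
N² = (g/ρ₀)·Δρ/Δz = g·(Δρ/ρ₀)/Δz = 9.81 × 1.992 × 10⁻⁴ / 44 = 4.4413 × 10⁻⁵ s⁻².
N = √(4.4413 × 10⁻⁵) = 6.6643 × 10⁻³ rad s⁻¹ ≈ 6.66 × 10⁻³ rad s⁻¹.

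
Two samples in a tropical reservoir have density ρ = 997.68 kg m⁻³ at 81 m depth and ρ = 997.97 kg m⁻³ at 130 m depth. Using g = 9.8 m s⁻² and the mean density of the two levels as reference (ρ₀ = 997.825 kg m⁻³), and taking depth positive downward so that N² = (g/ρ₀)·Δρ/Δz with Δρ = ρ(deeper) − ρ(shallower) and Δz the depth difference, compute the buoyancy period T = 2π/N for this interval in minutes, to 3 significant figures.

Δρ = 997.97 − 997.68 = 0.29 kg m⁻³ over Δz = 130 − 81 = 49 m.
N² = (9.8/997.825) × (0.29/49) = 5.8126 × 10⁻⁵ s⁻².
N = √(5.8126 × 10⁻⁵) = 7.6240 × 10⁻³ rad s⁻¹, so T = 2π/N = 824.13 s = 13.736 min ≈ 13.7 min.
N² > 0, so the interval is statically stable.

13.7 min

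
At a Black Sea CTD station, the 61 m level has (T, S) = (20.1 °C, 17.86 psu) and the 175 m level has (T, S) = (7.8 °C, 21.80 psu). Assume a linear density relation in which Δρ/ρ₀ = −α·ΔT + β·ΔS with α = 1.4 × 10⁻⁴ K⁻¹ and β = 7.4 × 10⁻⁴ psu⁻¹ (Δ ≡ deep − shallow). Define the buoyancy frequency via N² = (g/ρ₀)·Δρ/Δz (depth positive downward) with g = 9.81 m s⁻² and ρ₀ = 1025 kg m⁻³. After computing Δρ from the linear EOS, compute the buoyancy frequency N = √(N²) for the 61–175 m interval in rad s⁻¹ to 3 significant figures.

ΔT = -12.3 K, ΔS = +3.94 psu (deep − shallow).
Δρ/ρ₀ = −αΔT + βΔS = 1.722 × 10⁻³ + 2.9156 × 10⁻³ = 4.6376 × 10⁻³, so Δρ ≈ 4.754 kg m⁻³.
N² = (g/ρ₀)·Δρ/Δz = g·(Δρ/ρ₀)/Δz = 9.81 × 4.6376 × 10⁻³ / 114 = 3.9908 × 10⁻⁴ s⁻².
N = √(3.9908 × 10⁻⁴) = 0.019977 rad s⁻¹ ≈ 0.0200 rad s⁻¹.

0.0200 rad s⁻¹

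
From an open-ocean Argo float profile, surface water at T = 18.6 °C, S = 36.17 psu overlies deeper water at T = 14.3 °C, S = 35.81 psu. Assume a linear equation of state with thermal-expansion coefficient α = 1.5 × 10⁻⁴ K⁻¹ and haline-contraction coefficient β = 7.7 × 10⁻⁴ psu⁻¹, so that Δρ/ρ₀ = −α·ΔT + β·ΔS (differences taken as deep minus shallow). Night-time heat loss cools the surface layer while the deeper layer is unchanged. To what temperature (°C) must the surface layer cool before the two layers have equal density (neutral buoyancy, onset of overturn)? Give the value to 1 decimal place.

16.1 °C

Neutral buoyancy requires Δρ = 0, i.e. −α(T_deep − T_surf′) + β(S_deep − S_surf) = 0.
T_surf′ = T_deep − (β/α)·ΔS = 14.3 − (7.7 × 10⁻⁴/1.5 × 10⁻⁴)·(-0.36) = 16.148 °C.
Cooling required: 18.6 − (16.148) = 2.452 °C.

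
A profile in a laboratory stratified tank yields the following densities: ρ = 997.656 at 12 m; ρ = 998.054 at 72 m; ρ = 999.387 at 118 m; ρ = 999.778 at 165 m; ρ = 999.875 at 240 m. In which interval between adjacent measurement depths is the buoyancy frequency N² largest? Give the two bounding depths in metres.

Compute the density gradient over each adjacent pair:
  12–72 m: Δρ/Δz = 0.398/60 = 6.6 × 10⁻³ kg m⁻⁴
  72–118 m: Δρ/Δz = 1.333/46 = 0.029 kg m⁻⁴
  118–165 m: Δρ/Δz = 0.391/47 = 8.3 × 10⁻³ kg m⁻⁴
  165–240 m: Δρ/Δz = 0.097/75 = 1.3 × 10⁻³ kg m⁻⁴
The largest gradient is in the 72–118 m interval — the pycnocline.

72–118 m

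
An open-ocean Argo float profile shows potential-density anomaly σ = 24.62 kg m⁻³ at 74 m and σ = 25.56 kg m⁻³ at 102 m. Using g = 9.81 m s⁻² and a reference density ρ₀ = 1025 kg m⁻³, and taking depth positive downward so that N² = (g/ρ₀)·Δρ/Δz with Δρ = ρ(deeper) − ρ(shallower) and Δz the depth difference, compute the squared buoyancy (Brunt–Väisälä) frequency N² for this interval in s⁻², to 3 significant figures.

Δρ = 1025.56 − 1024.62 = 0.94 kg m⁻³ over Δz = 102 − 74 = 28 m.
N² = (9.81/1025) × (0.94/28) = 3.2130 × 10⁻⁴ s⁻² ≈ 3.21 × 10⁻⁴ s⁻².

3.21 × 10⁻⁴ s⁻²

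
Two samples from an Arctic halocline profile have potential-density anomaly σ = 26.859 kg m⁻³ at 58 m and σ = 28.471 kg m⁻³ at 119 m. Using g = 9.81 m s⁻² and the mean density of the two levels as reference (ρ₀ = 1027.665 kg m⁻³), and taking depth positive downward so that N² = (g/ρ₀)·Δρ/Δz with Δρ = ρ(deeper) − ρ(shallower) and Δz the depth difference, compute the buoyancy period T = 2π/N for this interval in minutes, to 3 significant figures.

6.59 min

Δρ = 1028.471 − 1026.859 = 1.612 kg m⁻³ over Δz = 119 − 58 = 61 m.
N² = (9.81/1027.665) × (1.612/61) = 2.5226 × 10⁻⁴ s⁻².
N = √(2.5226 × 10⁻⁴) = 0.015883 rad s⁻¹, so T = 2π/N = 395.59 s = 6.5932 min ≈ 6.59 min.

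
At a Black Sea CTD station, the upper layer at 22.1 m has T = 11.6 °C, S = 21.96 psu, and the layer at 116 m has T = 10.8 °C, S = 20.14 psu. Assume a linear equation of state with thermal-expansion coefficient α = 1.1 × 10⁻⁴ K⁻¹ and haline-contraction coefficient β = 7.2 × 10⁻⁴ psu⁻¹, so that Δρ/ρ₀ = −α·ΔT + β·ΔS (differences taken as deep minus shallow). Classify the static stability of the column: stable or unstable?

unstable

ΔT = 10.8 − 11.6 = -0.8 K and ΔS = 20.14 − 21.96 = -1.82 psu (deep − shallow).
−αΔT = 8.80 × 10⁻⁵; βΔS = -1.3104 × 10⁻³; sum Δρ/ρ₀ = -1.2224 × 10⁻³.
Δρ/ρ₀ < 0, so Δρ < 0: deeper water is lighter → statically unstable; the column would overturn.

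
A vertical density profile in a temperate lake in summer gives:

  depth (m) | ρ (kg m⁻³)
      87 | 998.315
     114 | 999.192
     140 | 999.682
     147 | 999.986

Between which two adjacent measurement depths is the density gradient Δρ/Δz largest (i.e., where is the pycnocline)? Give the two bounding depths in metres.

140–147 m

Compute the density gradient over each adjacent pair:
  87–114 m: Δρ/Δz = 0.877/27 = 0.032 kg m⁻⁴
  114–140 m: Δρ/Δz = 0.490/26 = 0.019 kg m⁻⁴
  140–147 m: Δρ/Δz = 0.304/7 = 0.043 kg m⁻⁴
The largest gradient is in the 140–147 m interval — the pycnocline.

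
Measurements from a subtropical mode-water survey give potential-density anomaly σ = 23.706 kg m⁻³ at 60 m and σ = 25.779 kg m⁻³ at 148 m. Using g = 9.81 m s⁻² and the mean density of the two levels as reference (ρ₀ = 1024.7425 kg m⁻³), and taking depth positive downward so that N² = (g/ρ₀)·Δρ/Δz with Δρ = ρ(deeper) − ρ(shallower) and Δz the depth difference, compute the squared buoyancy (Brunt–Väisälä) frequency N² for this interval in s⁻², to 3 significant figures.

Δρ = 1025.779 − 1023.706 = 2.073 kg m⁻³ over Δz = 148 − 60 = 88 m.
N² = (9.81/1024.7425) × (2.073/88) = 2.2551 × 10⁻⁴ s⁻² ≈ 2.26 × 10⁻⁴ s⁻².

2.26 × 10⁻⁴ s⁻²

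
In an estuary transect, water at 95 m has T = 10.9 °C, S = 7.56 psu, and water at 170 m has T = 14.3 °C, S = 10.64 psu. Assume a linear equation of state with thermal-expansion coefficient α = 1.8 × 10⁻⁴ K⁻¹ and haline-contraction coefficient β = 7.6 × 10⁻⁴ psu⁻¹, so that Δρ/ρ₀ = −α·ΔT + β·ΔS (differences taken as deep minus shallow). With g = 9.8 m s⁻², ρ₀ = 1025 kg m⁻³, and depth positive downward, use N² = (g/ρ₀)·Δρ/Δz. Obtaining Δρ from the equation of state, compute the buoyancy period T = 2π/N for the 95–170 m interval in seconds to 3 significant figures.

418 s

ΔT = +3.4 K, ΔS = +3.08 psu (deep − shallow).
Δρ/ρ₀ = −αΔT + βΔS = -6.12 × 10⁻⁴ + 2.3408 × 10⁻³ = 1.7288 × 10⁻³, so Δρ ≈ 1.772 kg m⁻³.
N² = (g/ρ₀)·Δρ/Δz = g·(Δρ/ρ₀)/Δz = 9.8 × 1.7288 × 10⁻³ / 75 = 2.2590 × 10⁻⁴ s⁻².
N = √(2.2590 × 10⁻⁴) = 0.015030 rad s⁻¹ → T = 2π/N = 418.04 s ≈ 418 s.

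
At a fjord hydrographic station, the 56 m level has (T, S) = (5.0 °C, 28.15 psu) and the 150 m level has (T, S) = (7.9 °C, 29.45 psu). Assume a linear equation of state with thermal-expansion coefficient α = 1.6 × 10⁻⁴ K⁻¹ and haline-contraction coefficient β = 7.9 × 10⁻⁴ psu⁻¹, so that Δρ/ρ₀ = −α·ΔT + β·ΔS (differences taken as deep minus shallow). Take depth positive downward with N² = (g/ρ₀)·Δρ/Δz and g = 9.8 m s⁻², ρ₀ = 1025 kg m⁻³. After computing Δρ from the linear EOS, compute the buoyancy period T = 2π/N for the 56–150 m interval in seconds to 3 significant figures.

820 s

ΔT = +2.9 K, ΔS = +1.30 psu (deep − shallow).
Δρ/ρ₀ = −αΔT + βΔS = -4.64 × 10⁻⁴ + 1.027 × 10⁻³ = 5.63 × 10⁻⁴, so Δρ ≈ 0.5771 kg m⁻³.
N² = (g/ρ₀)·Δρ/Δz = g·(Δρ/ρ₀)/Δz = 9.8 × 5.63 × 10⁻⁴ / 94 = 5.8696 × 10⁻⁵ s⁻².
N = √(5.8696 × 10⁻⁵) = 7.6613 × 10⁻³ rad s⁻¹ → T = 2π/N = 820.12 s ≈ 820 s.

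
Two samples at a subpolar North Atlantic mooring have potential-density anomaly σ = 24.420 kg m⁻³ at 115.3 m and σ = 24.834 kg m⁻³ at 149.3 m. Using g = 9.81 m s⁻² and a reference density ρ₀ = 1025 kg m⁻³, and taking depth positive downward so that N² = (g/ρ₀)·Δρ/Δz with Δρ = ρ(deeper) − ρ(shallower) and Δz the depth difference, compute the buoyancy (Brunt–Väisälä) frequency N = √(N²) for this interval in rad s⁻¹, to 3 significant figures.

0.0108 rad s⁻¹

Δρ = 1024.834 − 1024.420 = 0.414 kg m⁻³ over Δz = 149.3 − 115.3 = 34 m.
N² = (9.81/1025) × (0.414/34) = 1.1654 × 10⁻⁴ s⁻².
N = √(1.1654 × 10⁻⁴) = 0.010795 rad s⁻¹ ≈ 0.0108 rad s⁻¹.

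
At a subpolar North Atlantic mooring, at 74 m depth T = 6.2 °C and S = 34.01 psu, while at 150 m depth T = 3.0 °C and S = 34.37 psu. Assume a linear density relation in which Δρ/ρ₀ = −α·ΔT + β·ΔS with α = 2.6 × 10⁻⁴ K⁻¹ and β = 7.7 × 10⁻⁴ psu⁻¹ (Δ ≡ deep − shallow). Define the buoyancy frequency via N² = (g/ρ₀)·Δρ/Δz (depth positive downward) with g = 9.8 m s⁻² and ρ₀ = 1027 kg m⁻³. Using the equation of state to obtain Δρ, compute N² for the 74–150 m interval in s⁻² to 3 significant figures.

ΔT = -3.2 K, ΔS = +0.36 psu (deep − shallow).
Δρ/ρ₀ = −αΔT + βΔS = 8.32 × 10⁻⁴ + 2.772 × 10⁻⁴ = 1.1092 × 10⁻³, so Δρ ≈ 1.139 kg m⁻³.
N² = (g/ρ₀)·Δρ/Δz = g·(Δρ/ρ₀)/Δz = 9.8 × 1.1092 × 10⁻³ / 76 = 1.4303 × 10⁻⁴ s⁻² ≈ 1.43 × 10⁻⁴ s⁻².

1.43 × 10⁻⁴ s⁻²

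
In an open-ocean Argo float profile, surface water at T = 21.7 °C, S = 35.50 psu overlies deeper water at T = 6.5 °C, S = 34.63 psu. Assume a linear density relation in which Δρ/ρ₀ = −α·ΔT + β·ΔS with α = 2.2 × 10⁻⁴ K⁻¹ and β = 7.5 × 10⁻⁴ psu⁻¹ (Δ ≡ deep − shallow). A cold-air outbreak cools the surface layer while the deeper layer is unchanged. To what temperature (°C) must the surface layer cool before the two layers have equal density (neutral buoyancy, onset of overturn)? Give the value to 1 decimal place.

Neutral buoyancy requires Δρ = 0, i.e. −α(T_deep − T_surf′) + β(S_deep − S_surf) = 0.
T_surf′ = T_deep − (β/α)·ΔS = 6.5 − (7.5 × 10⁻⁴/2.2 × 10⁻⁴)·(-0.87) = 9.466 °C.
Cooling required: 21.7 − (9.466) = 12.234 °C.

9.5 °C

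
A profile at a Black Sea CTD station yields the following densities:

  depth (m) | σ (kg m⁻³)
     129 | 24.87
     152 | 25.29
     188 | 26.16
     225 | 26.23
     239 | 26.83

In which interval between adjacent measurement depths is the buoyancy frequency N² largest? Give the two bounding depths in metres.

Compute the density gradient over each adjacent pair:
  129–152 m: Δρ/Δz = 0.42/23 = 0.018 kg m⁻⁴
  152–188 m: Δρ/Δz = 0.87/36 = 0.024 kg m⁻⁴
  188–225 m: Δρ/Δz = 0.07/37 = 1.9 × 10⁻³ kg m⁻⁴
  225–239 m: Δρ/Δz = 0.60/14 = 0.043 kg m⁻⁴
The largest gradient is in the 225–239 m interval — the pycnocline.

225–239 m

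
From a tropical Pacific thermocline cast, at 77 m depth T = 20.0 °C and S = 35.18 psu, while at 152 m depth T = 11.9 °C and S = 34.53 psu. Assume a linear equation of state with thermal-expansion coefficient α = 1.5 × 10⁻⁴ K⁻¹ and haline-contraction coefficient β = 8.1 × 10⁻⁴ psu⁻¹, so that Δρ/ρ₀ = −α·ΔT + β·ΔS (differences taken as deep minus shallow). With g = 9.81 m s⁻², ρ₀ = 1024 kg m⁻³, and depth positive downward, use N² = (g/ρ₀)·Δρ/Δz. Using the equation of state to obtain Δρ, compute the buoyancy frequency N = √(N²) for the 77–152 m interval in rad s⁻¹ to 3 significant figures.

ΔT = -8.1 K, ΔS = -0.65 psu (deep − shallow).
Δρ/ρ₀ = −αΔT + βΔS = 1.215 × 10⁻³ − 5.265 × 10⁻⁴ = 6.885 × 10⁻⁴, so Δρ ≈ 0.7050 kg m⁻³.
N² = (g/ρ₀)·Δρ/Δz = g·(Δρ/ρ₀)/Δz = 9.81 × 6.885 × 10⁻⁴ / 75 = 9.0056 × 10⁻⁵ s⁻².
N = √(9.0056 × 10⁻⁵) = 9.4898 × 10⁻³ rad s⁻¹ ≈ 9.49 × 10⁻³ rad s⁻¹.

9.49 × 10⁻³ rad s⁻¹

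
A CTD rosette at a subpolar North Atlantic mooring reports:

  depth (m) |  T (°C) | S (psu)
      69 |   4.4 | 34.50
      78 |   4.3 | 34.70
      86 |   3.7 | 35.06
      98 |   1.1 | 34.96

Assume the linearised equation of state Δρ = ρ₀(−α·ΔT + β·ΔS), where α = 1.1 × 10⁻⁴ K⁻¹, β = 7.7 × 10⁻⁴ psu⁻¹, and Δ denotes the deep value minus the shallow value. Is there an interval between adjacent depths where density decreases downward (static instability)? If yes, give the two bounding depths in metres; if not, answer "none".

none

Evaluate Δρ/ρ₀ = −αΔT + βΔS across each adjacent pair:
  69–78 m: −αΔT+βΔS = −(1.1 × 10⁻⁴)(-0.1)+(7.7 × 10⁻⁴)(+0.20) = 1.6 × 10⁻⁴ → stable
  78–86 m: −αΔT+βΔS = −(1.1 × 10⁻⁴)(-0.6)+(7.7 × 10⁻⁴)(+0.36) = 3.4 × 10⁻⁴ → stable
  86–98 m: −αΔT+βΔS = −(1.1 × 10⁻⁴)(-2.6)+(7.7 × 10⁻⁴)(-0.10) = 2.1 × 10⁻⁴ → stable
Every interval has Δρ > 0: the column is stably stratified throughout.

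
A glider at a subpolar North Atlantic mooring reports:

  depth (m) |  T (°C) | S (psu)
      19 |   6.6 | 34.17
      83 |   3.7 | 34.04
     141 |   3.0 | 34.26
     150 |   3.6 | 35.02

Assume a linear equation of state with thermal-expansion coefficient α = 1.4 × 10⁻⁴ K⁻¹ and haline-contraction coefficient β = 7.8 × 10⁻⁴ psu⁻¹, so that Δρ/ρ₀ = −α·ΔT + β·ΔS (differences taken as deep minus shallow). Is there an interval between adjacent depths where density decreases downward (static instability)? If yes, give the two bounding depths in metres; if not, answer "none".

Evaluate Δρ/ρ₀ = −αΔT + βΔS across each adjacent pair:
  19–83 m: −αΔT+βΔS = −(1.4 × 10⁻⁴)(-2.9)+(7.8 × 10⁻⁴)(-0.13) = 3.0 × 10⁻⁴ → stable
  83–141 m: −αΔT+βΔS = −(1.4 × 10⁻⁴)(-0.7)+(7.8 × 10⁻⁴)(+0.22) = 2.7 × 10⁻⁴ → stable
  141–150 m: −αΔT+βΔS = −(1.4 × 10⁻⁴)(+0.6)+(7.8 × 10⁻⁴)(+0.76) = 5.1 × 10⁻⁴ → stable
Every interval has Δρ > 0: the column is stably stratified throughout.

none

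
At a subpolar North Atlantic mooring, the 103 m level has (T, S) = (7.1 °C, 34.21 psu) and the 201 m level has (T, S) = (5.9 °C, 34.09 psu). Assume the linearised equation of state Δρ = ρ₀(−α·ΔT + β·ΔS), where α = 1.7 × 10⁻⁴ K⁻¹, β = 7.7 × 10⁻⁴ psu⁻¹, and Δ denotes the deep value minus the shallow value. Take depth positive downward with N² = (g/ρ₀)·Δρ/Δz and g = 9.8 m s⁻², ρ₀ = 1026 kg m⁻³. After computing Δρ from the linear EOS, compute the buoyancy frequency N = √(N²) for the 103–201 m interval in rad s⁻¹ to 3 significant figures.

3.34 × 10⁻³ rad s⁻¹

ΔT = -1.2 K, ΔS = -0.12 psu (deep − shallow).
Δρ/ρ₀ = −αΔT + βΔS = 2.04 × 10⁻⁴ − 9.24 × 10⁻⁵ = 1.116 × 10⁻⁴, so Δρ ≈ 0.1145 kg m⁻³.
N² = (g/ρ₀)·Δρ/Δz = g·(Δρ/ρ₀)/Δz = 9.8 × 1.116 × 10⁻⁴ / 98 = 1.1160 × 10⁻⁵ s⁻².
N = √(1.1160 × 10⁻⁵) = 3.3407 × 10⁻³ rad s⁻¹ ≈ 3.34 × 10⁻³ rad s⁻¹.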